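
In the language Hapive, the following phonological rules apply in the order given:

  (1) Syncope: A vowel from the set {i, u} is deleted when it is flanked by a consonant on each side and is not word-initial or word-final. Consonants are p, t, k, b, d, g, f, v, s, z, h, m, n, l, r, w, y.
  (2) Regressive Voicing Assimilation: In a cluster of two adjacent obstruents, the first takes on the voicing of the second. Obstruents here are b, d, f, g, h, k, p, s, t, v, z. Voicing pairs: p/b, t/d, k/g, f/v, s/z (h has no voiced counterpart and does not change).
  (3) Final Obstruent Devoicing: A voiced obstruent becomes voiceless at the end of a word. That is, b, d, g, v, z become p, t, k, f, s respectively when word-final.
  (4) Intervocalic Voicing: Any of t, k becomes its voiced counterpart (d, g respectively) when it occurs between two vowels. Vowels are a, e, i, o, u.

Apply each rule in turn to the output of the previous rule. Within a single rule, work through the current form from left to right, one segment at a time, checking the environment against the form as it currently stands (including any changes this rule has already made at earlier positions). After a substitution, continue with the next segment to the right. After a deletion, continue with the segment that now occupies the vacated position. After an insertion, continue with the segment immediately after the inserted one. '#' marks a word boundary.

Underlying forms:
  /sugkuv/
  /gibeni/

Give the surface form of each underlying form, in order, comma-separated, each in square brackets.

/sugkuv/:
  (1) Syncope: [sugkuv] → [sgkv]
  (2) Regressive Voicing Assimilation: [sgkv] → [zkgv]
  (3) Final Obstruent Devoicing: [zkgv] → [zkgf]
  (4) Intervocalic Voicing: no change — [zkgf]
/gibeni/:
  (1) Syncope: [gibeni] → [gbeni]
  (2) Regressive Voicing Assimilation: no change — [gbeni]
  (3) Final Obstruent Devoicing: no change — [gbeni]
  (4) Intervocalic Voicing: no change — [gbeni]

[zkgf], [gbeni]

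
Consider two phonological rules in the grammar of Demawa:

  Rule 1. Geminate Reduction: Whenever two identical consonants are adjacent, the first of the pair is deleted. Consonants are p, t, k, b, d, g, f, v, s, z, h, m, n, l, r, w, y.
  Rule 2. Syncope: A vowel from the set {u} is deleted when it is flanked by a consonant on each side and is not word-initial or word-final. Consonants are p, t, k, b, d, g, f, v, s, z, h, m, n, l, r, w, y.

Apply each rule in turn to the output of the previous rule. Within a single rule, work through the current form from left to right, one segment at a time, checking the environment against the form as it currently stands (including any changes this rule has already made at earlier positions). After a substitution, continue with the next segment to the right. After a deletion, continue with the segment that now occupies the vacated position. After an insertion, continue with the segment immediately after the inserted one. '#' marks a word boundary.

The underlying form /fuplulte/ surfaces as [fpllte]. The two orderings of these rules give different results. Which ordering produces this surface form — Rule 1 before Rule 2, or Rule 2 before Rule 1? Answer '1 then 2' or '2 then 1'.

1 then 2

Order 1 then 2:
  1 Geminate Reduction: no change — [fuplulte]
  2 Syncope: [fuplulte] → [fpllte]
  result: [fpllte]
Order 2 then 1:
  2 Syncope: [fuplulte] → [fpllte]
  1 Geminate Reduction: [fpllte] → [fplte]
  result: [fplte]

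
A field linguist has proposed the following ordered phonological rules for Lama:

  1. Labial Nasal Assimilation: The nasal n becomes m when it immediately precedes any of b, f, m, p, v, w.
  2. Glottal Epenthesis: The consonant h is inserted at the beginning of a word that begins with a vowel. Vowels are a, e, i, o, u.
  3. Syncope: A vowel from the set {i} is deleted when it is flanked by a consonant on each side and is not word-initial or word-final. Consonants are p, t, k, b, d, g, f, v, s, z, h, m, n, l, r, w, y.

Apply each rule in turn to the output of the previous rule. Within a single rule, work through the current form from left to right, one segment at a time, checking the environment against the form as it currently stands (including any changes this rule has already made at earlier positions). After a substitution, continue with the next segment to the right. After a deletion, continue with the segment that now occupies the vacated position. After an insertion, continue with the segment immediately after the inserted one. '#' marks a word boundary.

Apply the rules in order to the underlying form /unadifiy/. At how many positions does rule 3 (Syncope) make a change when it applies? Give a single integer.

1 Labial Nasal Assimilation: no change — [unadifiy]
2 Glottal Epenthesis: [unadifiy] → [hunadifiy]
3 Syncope: [hunadifiy] → [hunadfy]
Rule 3 changed 2 position(s).

2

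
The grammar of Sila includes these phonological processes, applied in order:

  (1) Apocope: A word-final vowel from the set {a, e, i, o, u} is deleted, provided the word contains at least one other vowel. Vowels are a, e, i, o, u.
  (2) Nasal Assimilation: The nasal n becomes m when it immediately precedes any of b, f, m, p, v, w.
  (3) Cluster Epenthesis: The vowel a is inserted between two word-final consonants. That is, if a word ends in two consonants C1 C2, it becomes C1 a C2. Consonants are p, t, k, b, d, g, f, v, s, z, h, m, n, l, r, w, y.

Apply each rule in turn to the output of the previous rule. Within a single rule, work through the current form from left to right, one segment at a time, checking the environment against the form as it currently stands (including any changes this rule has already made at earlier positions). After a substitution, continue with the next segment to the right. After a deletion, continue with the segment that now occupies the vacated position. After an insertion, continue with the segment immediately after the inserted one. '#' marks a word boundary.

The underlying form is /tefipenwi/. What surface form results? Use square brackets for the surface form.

(1) Apocope: [tefipenwi] → [tefipenw]
(2) Nasal Assimilation: [tefipenw] → [tefipemw]
(3) Cluster Epenthesis: [tefipemw] → [tefipemaw]

[tefipemaw]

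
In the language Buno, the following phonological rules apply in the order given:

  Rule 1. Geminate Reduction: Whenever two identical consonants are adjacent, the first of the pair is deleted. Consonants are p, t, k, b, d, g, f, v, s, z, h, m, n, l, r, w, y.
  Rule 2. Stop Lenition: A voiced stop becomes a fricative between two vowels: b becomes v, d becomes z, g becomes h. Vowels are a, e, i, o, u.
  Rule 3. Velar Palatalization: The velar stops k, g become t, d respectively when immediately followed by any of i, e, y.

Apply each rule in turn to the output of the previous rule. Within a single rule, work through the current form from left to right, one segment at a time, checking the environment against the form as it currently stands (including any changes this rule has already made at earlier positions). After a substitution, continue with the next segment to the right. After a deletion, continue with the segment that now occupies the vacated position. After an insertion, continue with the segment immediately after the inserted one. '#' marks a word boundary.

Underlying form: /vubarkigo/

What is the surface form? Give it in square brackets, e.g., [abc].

[vuvartiho]

Rule 1 Geminate Reduction: no change — [vubarkigo]
Rule 2 Stop Lenition: [vubarkigo] → [vuvarkiho]
Rule 3 Velar Palatalization: [vuvarkiho] → [vuvartiho]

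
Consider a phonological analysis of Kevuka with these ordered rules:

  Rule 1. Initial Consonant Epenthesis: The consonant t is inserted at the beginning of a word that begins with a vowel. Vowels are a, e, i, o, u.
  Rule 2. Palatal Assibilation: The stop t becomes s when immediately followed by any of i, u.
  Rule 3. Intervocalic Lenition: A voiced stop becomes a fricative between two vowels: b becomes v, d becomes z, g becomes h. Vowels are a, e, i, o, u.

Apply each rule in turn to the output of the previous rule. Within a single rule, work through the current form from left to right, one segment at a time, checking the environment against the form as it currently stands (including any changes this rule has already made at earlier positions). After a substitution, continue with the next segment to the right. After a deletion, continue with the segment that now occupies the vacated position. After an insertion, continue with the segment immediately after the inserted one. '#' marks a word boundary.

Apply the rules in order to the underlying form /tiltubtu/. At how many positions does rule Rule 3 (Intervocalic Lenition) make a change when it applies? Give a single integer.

0

Rule 1 Initial Consonant Epenthesis: no change — [tiltubtu]
Rule 2 Palatal Assibilation: [tiltubtu] → [silsubsu]
Rule 3 Intervocalic Lenition: no change — [silsubsu]
Rule Rule 3 changed 0 position(s).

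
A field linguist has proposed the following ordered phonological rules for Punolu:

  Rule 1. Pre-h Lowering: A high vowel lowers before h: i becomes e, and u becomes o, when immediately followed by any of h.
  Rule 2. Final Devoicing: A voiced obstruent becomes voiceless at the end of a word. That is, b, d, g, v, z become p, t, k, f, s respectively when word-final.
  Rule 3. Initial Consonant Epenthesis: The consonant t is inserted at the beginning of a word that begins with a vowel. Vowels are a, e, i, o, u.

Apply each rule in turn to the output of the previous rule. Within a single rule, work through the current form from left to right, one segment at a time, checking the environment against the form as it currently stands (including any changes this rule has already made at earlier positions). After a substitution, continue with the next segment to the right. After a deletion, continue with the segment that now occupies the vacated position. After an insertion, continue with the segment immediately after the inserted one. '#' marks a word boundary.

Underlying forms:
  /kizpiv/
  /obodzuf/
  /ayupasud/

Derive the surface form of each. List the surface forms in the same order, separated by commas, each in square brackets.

[kizpif], [tobodzuf], [tayupasut]

/kizpiv/:
  Rule 1 Pre-h Lowering: no change — [kizpiv]
  Rule 2 Final Devoicing: [kizpiv] → [kizpif]
  Rule 3 Initial Consonant Epenthesis: no change — [kizpif]
/obodzuf/:
  Rule 1 Pre-h Lowering: no change — [obodzuf]
  Rule 2 Final Devoicing: no change — [obodzuf]
  Rule 3 Initial Consonant Epenthesis: [obodzuf] → [tobodzuf]
/ayupasud/:
  Rule 1 Pre-h Lowering: no change — [ayupasud]
  Rule 2 Final Devoicing: [ayupasud] → [ayupasut]
  Rule 3 Initial Consonant Epenthesis: [ayupasut] → [tayupasut]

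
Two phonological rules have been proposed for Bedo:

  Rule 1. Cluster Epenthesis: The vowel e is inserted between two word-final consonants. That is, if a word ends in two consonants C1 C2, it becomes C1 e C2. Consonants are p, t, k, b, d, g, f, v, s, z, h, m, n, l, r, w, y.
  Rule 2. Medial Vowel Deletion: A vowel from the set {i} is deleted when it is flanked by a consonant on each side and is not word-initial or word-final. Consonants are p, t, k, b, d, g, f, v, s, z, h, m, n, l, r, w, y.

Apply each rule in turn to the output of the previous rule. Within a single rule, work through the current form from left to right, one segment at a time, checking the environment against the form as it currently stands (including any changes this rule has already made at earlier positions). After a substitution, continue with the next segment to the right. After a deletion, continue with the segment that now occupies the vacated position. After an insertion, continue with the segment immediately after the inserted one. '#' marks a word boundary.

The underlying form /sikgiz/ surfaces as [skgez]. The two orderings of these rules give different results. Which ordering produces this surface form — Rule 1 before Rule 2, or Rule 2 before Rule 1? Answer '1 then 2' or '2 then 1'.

2 then 1

Order 1 then 2:
  1 Cluster Epenthesis: no change — [sikgiz]
  2 Medial Vowel Deletion: [sikgiz] → [skgz]
  result: [skgz]
Order 2 then 1:
  2 Medial Vowel Deletion: [sikgiz] → [skgz]
  1 Cluster Epenthesis: [skgz] → [skgez]
  result: [skgez]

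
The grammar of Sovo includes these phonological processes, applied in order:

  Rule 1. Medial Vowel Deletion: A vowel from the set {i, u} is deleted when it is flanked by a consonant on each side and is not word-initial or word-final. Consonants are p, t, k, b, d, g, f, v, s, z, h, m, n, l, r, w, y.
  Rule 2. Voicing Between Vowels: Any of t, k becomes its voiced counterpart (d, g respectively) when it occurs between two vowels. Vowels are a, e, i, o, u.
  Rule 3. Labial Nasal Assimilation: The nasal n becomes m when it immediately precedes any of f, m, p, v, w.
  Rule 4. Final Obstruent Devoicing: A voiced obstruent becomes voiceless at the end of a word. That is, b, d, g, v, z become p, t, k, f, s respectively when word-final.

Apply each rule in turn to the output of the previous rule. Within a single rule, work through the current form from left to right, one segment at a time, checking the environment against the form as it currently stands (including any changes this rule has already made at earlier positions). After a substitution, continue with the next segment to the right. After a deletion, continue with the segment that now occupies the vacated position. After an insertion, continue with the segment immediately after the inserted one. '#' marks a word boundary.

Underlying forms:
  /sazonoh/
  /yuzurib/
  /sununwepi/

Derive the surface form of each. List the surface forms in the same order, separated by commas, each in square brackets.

/sazonoh/:
  Rule 1 Medial Vowel Deletion: no change — [sazonoh]
  Rule 2 Voicing Between Vowels: no change — [sazonoh]
  Rule 3 Labial Nasal Assimilation: no change — [sazonoh]
  Rule 4 Final Obstruent Devoicing: no change — [sazonoh]
/yuzurib/:
  Rule 1 Medial Vowel Deletion: [yuzurib] → [yzrb]
  Rule 2 Voicing Between Vowels: no change — [yzrb]
  Rule 3 Labial Nasal Assimilation: no change — [yzrb]
  Rule 4 Final Obstruent Devoicing: [yzrb] → [yzrp]
/sununwepi/:
  Rule 1 Medial Vowel Deletion: [sununwepi] → [snnwepi]
  Rule 2 Voicing Between Vowels: no change — [snnwepi]
  Rule 3 Labial Nasal Assimilation: [snnwepi] → [snmwepi]
  Rule 4 Final Obstruent Devoicing: no change — [snmwepi]

[sazonoh], [yzrp], [snmwepi]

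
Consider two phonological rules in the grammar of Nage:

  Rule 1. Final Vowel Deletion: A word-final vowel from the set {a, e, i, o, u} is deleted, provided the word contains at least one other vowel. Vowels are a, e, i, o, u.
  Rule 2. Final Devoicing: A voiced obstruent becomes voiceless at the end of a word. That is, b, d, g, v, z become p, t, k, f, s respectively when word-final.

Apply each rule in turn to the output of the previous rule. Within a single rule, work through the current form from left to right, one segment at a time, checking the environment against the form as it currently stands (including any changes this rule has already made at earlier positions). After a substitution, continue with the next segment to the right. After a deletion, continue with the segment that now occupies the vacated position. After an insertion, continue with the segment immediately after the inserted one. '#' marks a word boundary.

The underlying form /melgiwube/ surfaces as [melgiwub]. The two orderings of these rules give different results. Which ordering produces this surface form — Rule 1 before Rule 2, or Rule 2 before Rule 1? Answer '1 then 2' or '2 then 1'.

Order 1 then 2:
  1 Final Vowel Deletion: [melgiwube] → [melgiwub]
  2 Final Devoicing: [melgiwub] → [melgiwup]
  result: [melgiwup]
Order 2 then 1:
  2 Final Devoicing: no change — [melgiwube]
  1 Final Vowel Deletion: [melgiwube] → [melgiwub]
  result: [melgiwub]

2 then 1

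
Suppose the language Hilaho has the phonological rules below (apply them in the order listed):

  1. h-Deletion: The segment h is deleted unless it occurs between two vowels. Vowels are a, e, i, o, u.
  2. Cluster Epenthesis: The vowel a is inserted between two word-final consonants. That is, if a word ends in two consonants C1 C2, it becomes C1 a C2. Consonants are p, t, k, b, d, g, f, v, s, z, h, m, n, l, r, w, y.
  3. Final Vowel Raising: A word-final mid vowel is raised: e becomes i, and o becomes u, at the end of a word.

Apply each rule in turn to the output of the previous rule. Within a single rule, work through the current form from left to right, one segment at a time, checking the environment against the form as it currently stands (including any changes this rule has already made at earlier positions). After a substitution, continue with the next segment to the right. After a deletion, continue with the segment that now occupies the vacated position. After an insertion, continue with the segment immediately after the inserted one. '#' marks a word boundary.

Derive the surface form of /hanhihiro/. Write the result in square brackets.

1 h-Deletion: [hanhihiro] → [anihiro]
2 Cluster Epenthesis: no change — [anihiro]
3 Final Vowel Raising: [anihiro] → [anihiru]

[anihiru]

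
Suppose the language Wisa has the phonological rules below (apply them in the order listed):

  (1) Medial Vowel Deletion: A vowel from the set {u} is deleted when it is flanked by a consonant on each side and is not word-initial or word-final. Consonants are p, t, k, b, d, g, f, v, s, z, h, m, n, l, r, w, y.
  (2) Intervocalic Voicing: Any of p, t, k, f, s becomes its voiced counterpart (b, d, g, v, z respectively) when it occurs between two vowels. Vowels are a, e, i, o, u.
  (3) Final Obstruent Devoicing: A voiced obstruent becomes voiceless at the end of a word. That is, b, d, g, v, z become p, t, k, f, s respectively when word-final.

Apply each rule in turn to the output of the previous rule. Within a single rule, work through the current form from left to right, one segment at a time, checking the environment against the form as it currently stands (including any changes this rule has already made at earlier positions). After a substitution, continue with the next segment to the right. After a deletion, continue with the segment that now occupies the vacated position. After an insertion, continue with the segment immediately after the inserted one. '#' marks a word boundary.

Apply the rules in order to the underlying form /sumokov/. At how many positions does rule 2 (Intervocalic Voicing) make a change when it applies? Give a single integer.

(1) Medial Vowel Deletion: [sumokov] → [smokov]
(2) Intervocalic Voicing: [smokov] → [smogov]
(3) Final Obstruent Devoicing: [smogov] → [smogof]
Rule 2 changed 1 position(s).

1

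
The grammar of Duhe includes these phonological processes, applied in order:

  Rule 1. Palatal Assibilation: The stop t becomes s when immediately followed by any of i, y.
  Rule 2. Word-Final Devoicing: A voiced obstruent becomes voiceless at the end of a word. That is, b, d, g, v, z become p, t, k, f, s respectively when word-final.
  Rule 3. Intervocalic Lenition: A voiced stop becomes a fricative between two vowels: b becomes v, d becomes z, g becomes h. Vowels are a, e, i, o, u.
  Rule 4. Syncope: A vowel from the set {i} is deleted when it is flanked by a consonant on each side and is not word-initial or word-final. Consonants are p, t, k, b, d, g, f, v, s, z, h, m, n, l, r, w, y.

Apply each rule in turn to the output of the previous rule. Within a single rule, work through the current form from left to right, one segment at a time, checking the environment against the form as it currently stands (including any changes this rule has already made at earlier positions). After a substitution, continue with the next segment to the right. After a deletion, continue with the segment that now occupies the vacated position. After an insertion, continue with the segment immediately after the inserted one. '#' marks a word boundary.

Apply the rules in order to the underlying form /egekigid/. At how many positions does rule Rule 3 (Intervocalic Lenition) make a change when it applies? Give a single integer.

Rule 1 Palatal Assibilation: no change — [egekigid]
Rule 2 Word-Final Devoicing: [egekigid] → [egekigit]
Rule 3 Intervocalic Lenition: [egekigit] → [ehekihit]
Rule 4 Syncope: [ehekihit] → [ehekht]
Rule Rule 3 changed 2 position(s).

2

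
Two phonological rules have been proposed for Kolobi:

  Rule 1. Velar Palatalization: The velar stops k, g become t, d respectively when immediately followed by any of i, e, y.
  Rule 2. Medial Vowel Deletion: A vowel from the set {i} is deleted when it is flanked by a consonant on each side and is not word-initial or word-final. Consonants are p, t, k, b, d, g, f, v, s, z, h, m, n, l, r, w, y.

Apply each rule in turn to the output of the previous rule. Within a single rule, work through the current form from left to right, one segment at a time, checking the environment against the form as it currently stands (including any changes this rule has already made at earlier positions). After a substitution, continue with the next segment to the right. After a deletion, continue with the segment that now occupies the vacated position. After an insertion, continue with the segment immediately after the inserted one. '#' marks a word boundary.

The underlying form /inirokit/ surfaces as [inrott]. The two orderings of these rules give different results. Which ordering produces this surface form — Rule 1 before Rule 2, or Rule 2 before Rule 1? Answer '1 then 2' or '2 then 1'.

1 then 2

Order 1 then 2:
  1 Velar Palatalization: [inirokit] → [inirotit]
  2 Medial Vowel Deletion: [inirotit] → [inrott]
  result: [inrott]
Order 2 then 1:
  2 Medial Vowel Deletion: [inirokit] → [inrokt]
  1 Velar Palatalization: no change — [inrokt]
  result: [inrokt]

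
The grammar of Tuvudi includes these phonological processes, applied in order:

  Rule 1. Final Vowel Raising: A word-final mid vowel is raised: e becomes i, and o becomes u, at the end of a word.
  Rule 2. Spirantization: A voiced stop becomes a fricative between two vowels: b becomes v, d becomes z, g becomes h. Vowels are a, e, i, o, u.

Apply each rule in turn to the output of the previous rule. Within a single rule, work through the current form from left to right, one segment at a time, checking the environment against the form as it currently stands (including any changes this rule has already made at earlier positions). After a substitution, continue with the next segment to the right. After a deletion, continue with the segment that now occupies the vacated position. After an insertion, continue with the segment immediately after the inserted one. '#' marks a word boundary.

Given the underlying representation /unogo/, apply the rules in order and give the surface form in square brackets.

Rule 1 Final Vowel Raising: [unogo] → [unogu]
Rule 2 Spirantization: [unogu] → [unohu]

[unohu]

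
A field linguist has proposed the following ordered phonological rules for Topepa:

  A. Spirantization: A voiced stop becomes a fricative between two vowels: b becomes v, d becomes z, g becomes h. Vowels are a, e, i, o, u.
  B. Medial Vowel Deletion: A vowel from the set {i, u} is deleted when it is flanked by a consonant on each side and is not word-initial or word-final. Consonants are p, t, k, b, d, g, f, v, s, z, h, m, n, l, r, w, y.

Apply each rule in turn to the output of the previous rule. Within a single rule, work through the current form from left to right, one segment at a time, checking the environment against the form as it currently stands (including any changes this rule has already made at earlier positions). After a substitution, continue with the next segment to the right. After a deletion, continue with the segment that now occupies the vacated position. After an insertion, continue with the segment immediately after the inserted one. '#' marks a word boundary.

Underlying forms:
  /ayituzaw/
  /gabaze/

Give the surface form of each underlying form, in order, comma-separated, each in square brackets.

[aytzaw], [gavaze]

/ayituzaw/:
  A Spirantization: no change — [ayituzaw]
  B Medial Vowel Deletion: [ayituzaw] → [aytzaw]
/gabaze/:
  A Spirantization: [gabaze] → [gavaze]
  B Medial Vowel Deletion: no change — [gavaze]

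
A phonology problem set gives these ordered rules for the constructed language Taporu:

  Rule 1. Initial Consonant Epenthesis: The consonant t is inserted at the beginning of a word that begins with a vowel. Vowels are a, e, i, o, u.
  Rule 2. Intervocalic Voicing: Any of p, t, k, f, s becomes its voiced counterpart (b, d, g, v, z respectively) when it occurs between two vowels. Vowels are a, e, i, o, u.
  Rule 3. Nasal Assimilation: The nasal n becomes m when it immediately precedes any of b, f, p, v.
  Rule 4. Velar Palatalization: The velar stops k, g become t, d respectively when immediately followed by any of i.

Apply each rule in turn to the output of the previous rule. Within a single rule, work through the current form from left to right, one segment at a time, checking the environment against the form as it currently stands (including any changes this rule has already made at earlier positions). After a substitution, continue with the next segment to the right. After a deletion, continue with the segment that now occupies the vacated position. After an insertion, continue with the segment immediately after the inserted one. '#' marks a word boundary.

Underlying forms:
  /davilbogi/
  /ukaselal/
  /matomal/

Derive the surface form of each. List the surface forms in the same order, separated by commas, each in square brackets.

[davilbodi], [tugazelal], [madomal]

/davilbogi/:
  Rule 1 Initial Consonant Epenthesis: no change — [davilbogi]
  Rule 2 Intervocalic Voicing: no change — [davilbogi]
  Rule 3 Nasal Assimilation: no change — [davilbogi]
  Rule 4 Velar Palatalization: [davilbogi] → [davilbodi]
/ukaselal/:
  Rule 1 Initial Consonant Epenthesis: [ukaselal] → [tukaselal]
  Rule 2 Intervocalic Voicing: [tukaselal] → [tugazelal]
  Rule 3 Nasal Assimilation: no change — [tugazelal]
  Rule 4 Velar Palatalization: no change — [tugazelal]
/matomal/:
  Rule 1 Initial Consonant Epenthesis: no change — [matomal]
  Rule 2 Intervocalic Voicing: [matomal] → [madomal]
  Rule 3 Nasal Assimilation: no change — [madomal]
  Rule 4 Velar Palatalization: no change — [madomal]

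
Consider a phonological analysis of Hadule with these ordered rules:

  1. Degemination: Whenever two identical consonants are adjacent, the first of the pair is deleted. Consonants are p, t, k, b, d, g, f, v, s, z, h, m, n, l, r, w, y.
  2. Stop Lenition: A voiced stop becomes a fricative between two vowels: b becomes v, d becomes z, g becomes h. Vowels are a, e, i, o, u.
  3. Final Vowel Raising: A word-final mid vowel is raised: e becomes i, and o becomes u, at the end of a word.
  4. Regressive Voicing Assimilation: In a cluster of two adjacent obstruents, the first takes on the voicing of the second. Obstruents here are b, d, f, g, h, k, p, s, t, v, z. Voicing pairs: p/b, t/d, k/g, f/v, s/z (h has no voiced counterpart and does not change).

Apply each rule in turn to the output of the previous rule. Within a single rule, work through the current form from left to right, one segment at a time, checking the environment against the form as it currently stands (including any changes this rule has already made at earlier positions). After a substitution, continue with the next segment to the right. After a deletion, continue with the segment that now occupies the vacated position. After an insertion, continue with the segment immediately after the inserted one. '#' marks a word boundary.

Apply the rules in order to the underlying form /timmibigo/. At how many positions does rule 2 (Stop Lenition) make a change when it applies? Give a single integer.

2

1 Degemination: [timmibigo] → [timibigo]
2 Stop Lenition: [timibigo] → [timiviho]
3 Final Vowel Raising: [timiviho] → [timivihu]
4 Regressive Voicing Assimilation: no change — [timivihu]
Rule 2 changed 2 position(s).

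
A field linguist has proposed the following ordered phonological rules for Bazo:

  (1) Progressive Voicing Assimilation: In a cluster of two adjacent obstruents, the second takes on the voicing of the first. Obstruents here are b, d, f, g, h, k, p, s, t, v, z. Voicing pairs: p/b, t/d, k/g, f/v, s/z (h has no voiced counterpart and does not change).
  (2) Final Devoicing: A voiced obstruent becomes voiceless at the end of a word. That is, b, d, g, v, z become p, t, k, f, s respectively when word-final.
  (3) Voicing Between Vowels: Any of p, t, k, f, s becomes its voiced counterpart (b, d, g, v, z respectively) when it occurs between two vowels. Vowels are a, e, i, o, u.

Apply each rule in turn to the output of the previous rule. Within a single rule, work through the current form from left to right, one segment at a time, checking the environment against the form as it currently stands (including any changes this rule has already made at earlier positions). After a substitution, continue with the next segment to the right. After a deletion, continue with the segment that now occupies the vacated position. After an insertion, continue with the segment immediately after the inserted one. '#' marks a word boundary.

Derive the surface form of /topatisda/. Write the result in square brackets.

(1) Progressive Voicing Assimilation: [topatisda] → [topatista]
(2) Final Devoicing: no change — [topatista]
(3) Voicing Between Vowels: [topatista] → [tobadista]

[tobadista]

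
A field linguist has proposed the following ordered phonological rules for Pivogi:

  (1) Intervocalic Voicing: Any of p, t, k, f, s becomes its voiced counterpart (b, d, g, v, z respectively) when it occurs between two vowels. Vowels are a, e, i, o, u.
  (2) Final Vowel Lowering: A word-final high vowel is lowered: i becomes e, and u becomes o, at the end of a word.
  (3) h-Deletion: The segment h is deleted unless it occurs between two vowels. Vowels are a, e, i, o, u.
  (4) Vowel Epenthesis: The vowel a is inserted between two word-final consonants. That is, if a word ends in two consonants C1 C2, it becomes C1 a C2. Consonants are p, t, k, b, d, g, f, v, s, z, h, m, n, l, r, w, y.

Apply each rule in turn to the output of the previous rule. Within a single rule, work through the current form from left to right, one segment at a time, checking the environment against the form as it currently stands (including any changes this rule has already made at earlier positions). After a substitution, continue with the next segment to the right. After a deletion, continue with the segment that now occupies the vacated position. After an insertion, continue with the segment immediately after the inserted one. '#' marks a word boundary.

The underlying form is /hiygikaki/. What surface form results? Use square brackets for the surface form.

[iygigage]

(1) Intervocalic Voicing: [hiygikaki] → [hiygigagi]
(2) Final Vowel Lowering: [hiygigagi] → [hiygigage]
(3) h-Deletion: [hiygigage] → [iygigage]
(4) Vowel Epenthesis: no change — [iygigage]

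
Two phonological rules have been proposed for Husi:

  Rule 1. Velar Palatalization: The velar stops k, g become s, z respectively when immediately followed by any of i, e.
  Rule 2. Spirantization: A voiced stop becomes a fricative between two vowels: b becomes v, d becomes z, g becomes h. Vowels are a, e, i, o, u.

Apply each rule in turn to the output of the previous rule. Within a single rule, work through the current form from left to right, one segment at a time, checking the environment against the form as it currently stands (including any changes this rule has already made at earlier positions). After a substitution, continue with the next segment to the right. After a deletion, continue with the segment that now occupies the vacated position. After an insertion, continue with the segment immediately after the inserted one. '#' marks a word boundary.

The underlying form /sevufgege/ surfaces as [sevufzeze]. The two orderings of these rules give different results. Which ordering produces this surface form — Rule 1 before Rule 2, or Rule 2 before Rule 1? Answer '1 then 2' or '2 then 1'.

1 then 2

Order 1 then 2:
  1 Velar Palatalization: [sevufgege] → [sevufzeze]
  2 Spirantization: no change — [sevufzeze]
  result: [sevufzeze]
Order 2 then 1:
  2 Spirantization: [sevufgege] → [sevufgehe]
  1 Velar Palatalization: [sevufgehe] → [sevufzehe]
  result: [sevufzehe]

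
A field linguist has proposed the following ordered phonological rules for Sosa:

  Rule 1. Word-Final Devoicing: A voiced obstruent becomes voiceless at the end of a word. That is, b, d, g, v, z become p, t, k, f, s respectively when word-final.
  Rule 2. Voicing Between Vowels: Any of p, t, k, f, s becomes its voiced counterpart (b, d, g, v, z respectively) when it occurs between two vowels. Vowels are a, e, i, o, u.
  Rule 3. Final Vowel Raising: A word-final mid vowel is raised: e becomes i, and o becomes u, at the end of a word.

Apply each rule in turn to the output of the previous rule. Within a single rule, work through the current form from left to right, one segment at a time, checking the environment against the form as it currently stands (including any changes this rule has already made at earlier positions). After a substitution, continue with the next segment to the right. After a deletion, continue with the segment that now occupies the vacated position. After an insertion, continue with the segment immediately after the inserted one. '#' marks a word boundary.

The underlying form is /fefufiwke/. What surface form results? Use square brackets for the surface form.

[fevuviwki]

Rule 1 Word-Final Devoicing: no change — [fefufiwke]
Rule 2 Voicing Between Vowels: [fefufiwke] → [fevuviwke]
Rule 3 Final Vowel Raising: [fevuviwke] → [fevuviwki]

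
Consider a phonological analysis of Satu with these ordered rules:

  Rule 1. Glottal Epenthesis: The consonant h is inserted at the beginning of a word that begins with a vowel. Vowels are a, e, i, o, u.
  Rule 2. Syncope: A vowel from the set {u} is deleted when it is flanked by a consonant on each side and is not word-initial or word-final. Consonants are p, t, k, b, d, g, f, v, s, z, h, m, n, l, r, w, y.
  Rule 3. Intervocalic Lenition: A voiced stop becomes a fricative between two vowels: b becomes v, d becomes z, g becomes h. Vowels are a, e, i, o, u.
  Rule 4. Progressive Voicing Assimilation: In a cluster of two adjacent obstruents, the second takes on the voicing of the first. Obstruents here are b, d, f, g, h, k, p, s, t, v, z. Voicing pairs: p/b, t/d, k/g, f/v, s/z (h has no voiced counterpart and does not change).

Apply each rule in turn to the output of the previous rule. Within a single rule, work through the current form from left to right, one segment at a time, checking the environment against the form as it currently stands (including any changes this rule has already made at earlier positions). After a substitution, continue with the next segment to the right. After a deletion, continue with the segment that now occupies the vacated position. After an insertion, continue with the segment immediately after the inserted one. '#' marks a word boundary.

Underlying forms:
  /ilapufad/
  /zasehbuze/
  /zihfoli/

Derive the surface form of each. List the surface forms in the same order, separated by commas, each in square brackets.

[hilapfad], [zasehpse], [zihfoli]

/ilapufad/:
  Rule 1 Glottal Epenthesis: [ilapufad] → [hilapufad]
  Rule 2 Syncope: [hilapufad] → [hilapfad]
  Rule 3 Intervocalic Lenition: no change — [hilapfad]
  Rule 4 Progressive Voicing Assimilation: no change — [hilapfad]
/zasehbuze/:
  Rule 1 Glottal Epenthesis: no change — [zasehbuze]
  Rule 2 Syncope: [zasehbuze] → [zasehbze]
  Rule 3 Intervocalic Lenition: no change — [zasehbze]
  Rule 4 Progressive Voicing Assimilation: [zasehbze] → [zasehpse]
/zihfoli/:
  Rule 1 Glottal Epenthesis: no change — [zihfoli]
  Rule 2 Syncope: no change — [zihfoli]
  Rule 3 Intervocalic Lenition: no change — [zihfoli]
  Rule 4 Progressive Voicing Assimilation: no change — [zihfoli]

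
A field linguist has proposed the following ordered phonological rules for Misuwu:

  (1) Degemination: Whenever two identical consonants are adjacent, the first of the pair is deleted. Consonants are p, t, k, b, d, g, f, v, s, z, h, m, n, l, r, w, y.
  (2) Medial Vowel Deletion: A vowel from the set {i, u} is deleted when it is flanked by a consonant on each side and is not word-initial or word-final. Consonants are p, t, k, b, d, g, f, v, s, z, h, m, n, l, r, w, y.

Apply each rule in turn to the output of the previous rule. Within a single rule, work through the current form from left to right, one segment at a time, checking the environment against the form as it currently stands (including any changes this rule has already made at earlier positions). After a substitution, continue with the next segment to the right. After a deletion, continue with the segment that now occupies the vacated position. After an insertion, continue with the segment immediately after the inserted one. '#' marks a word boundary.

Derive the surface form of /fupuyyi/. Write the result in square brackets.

[fpyi]

(1) Degemination: [fupuyyi] → [fupuyi]
(2) Medial Vowel Deletion: [fupuyi] → [fpyi]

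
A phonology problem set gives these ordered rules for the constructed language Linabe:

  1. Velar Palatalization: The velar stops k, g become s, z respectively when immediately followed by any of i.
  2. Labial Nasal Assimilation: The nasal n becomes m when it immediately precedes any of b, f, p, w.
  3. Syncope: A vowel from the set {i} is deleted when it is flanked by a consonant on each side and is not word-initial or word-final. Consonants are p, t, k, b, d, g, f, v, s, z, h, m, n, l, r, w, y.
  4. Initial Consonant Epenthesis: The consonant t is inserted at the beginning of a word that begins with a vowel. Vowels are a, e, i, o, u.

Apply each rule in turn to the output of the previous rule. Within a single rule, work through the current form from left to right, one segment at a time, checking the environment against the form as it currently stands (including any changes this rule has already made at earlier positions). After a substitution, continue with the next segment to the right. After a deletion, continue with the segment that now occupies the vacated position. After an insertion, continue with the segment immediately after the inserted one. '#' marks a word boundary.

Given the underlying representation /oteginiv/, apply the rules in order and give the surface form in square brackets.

1 Velar Palatalization: [oteginiv] → [oteziniv]
2 Labial Nasal Assimilation: no change — [oteziniv]
3 Syncope: [oteziniv] → [oteznv]
4 Initial Consonant Epenthesis: [oteznv] → [toteznv]

[toteznv]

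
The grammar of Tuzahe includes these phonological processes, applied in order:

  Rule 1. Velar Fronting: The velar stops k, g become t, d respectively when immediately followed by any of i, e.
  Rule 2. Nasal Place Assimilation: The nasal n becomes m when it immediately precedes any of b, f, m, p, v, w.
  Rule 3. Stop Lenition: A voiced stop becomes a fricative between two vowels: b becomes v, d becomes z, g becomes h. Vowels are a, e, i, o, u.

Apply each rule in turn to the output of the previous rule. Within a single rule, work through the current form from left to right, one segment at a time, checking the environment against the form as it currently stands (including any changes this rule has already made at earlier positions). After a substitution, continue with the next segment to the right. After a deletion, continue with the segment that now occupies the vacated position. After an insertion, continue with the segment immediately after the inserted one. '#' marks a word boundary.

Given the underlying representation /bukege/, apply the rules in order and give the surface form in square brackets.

Rule 1 Velar Fronting: [bukege] → [butede]
Rule 2 Nasal Place Assimilation: no change — [butede]
Rule 3 Stop Lenition: [butede] → [buteze]

[buteze]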